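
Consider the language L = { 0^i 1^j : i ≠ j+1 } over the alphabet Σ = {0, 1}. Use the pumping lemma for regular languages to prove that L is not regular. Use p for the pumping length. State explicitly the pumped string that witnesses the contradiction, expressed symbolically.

Suppose for contradiction that L is regular, and let p be the pumping length.
Choose w = 0^p 1^{p+p!-1}. Since p ≠ (p+p!-1)+1 = p+p!, w ∈ L; and |w| ≥ p.
By the pumping lemma, w = xyz with |xy| ≤ p and |y| > 0.
Because |xy| ≤ p and w begins with p copies of 0, we have y = 0^k with 1 ≤ k ≤ p.
Since 1 ≤ k ≤ p, k divides p!; set t = 1 + p!/k. Then xy^t z has p + (p!/k)·k = p + p! copies of 0. Now the 0-count is p+p! and (1-count)+1 = (p+p!-1)+1 = p+p!, so i ≠ j+1 fails. So xy^t z = 0^{p+p!} 1^{p+p!-1} ∉ L.
This is a contradiction; hence L is not regular.

0^{p+p!} 1^{p+p!-1}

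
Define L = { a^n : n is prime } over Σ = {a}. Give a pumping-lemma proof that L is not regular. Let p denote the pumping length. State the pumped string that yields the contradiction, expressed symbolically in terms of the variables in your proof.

a^{q(1+k)}

Assume L is regular; let p be its pumping constant.
Let q be a prime with q ≥ p+2 (infinitely many primes exist), and take w = a^q ∈ L with |w| = q ≥ p.
Write w = xyz as guaranteed by the lemma, with |xy| ≤ p and |y| > 0.
Then y = a^k for some k with 1 ≤ k ≤ p.
Since 1 ≤ k ≤ p, |xz| = q-k. Pump with i = q+1: |xy^{q+1}z| = (q-k)+(q+1)k = q+qk = q(1+k), which is composite (both factors ≥ 2). So xy^{q+1}z = a^{q(1+k)} ∉ L.
This is a contradiction; hence L is not regular.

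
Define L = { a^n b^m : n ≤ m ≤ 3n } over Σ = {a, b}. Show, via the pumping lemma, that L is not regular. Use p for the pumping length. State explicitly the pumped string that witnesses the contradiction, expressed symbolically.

Suppose for contradiction that L is regular, and let p be the pumping length.
Take w = a^p b^p ∈ L (since p ≤ p ≤ 3p), with |w| = 2p ≥ p.
By the pumping lemma, w = xyz with |xy| ≤ p and |y| > 0.
The first p characters of w are a's, so xy (and hence y) consists only of a's. Write y = a^k, 1 ≤ k ≤ p.
Pump with i = 2: xy^2z = a^{p+k} b^p. Now n = p+k > p = m, so the condition n ≤ m fails. Thus xy^2z ∉ L.
This contradicts the pumping lemma, so L is not regular.

a^{p+k} b^p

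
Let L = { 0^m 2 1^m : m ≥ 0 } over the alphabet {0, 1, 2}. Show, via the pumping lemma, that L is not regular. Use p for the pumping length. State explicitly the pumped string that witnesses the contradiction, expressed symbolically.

Toward a contradiction, assume L is regular with pumping length p.
Take w = 0^p 2 1^p ∈ L with |w| = 2p+1 ≥ p.
The pumping lemma gives a decomposition w = xyz where |xy| ≤ p and |y| ≥ 1.
The first p characters of w are 0's, so xy (and hence y) consists only of 0's. Write y = 0^k, 1 ≤ k ≤ p.
Pump with i = 2: xy^2z = 0^{p+k} 2 1^p, which would require p+k = p. But k ≥ 1, so xy^2z ∉ L.
Contradiction. Therefore L is not regular.

0^{p+k} 2 1^p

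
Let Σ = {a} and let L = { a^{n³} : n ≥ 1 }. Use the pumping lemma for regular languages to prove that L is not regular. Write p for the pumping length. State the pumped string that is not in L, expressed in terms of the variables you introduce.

a^{p³+k}

Assume L is regular. Let p be the pumping length given by the pumping lemma.
Take w = a^{p³} ∈ L with |w| = p³ ≥ p.
By the pumping lemma, w = xyz with |xy| ≤ p and |y| > 0.
Then y = a^k for some k with 1 ≤ k ≤ p.
Pump with i = 2: xy^2z = a^{p³+k}. Since 1 ≤ k ≤ p, p³ < p³+k ≤ p³+p < p³+3p²+3p+1 = (p+1)³, so p³+k is not a perfect cube. So xy^2z ∉ L.
This is a contradiction; hence L is not regular.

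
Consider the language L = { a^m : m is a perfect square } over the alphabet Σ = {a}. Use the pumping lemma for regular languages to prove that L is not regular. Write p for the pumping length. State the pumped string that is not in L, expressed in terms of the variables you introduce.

Toward a contradiction, assume L is regular with pumping length p.
Take w = a^{p²} ∈ L with |w| = p² ≥ p.
The pumping lemma gives a decomposition w = xyz where |xy| ≤ p and |y| > 0.
Then y = a^k for some k with 1 ≤ k ≤ p.
Pump with i = 2: xy^2z = a^{p²+k}. Since 1 ≤ k ≤ p, p² < p²+k ≤ p²+p < (p+1)², so p²+k lies strictly between consecutive squares and is not a perfect square. So xy^2z ∉ L.
Contradiction. Therefore L is not regular.

a^{p²+k}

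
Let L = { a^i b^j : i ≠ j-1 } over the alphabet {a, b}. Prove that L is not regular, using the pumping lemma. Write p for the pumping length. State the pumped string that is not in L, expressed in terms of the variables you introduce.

Assume L is regular. Let p be the pumping length given by the pumping lemma.
Choose w = a^p b^{p+p!+1}. Since p ≠ (p+p!+1)-1 = p+p!, w ∈ L; and |w| ≥ p.
The pumping lemma gives a decomposition w = xyz where |xy| ≤ p and y is nonempty.
Since the first p symbols of w are all a's and |xy| ≤ p, y lies entirely in the leading a-block: y = a^k for some k with 1 ≤ k ≤ p.
Since 1 ≤ k ≤ p, k divides p!; set t = 1 + p!/k. Then xy^t z has p + (p!/k)·k = p + p! copies of a. Now the a-count is p+p! and (b-count)-1 = (p+p!+1)-1 = p+p!, so i ≠ j-1 fails. So xy^t z = a^{p+p!} b^{p+p!+1} ∉ L.
This is a contradiction; hence L is not regular.

a^{p+p!} b^{p+p!+1}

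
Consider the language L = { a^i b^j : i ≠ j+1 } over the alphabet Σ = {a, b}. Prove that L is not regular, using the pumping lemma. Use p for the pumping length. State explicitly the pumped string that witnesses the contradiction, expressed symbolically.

a^{p+p!} b^{p+p!-1}

Toward a contradiction, assume L is regular with pumping length p.
Choose w = a^p b^{p+p!-1}. Since p ≠ (p+p!-1)+1 = p+p!, w ∈ L; and |w| ≥ p.
Write w = xyz as guaranteed by the lemma, with |xy| ≤ p and |y| > 0.
Because |xy| ≤ p and w begins with p copies of a, we have y = a^k with 1 ≤ k ≤ p.
Since 1 ≤ k ≤ p, k divides p!; set t = 1 + p!/k. Then xy^t z has p + (p!/k)·k = p + p! copies of a. Now the a-count is p+p! and (b-count)+1 = (p+p!-1)+1 = p+p!, so i ≠ j+1 fails. So xy^t z = a^{p+p!} b^{p+p!-1} ∉ L.
This contradicts the pumping lemma, so L is not regular.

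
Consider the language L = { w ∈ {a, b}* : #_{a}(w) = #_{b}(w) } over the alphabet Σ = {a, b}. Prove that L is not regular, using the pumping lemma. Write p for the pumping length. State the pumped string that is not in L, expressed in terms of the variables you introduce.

Toward a contradiction, assume L is regular with pumping length p.
Choose w = a^p b^p ∈ L with |w| = 2p ≥ p.
The pumping lemma gives a decomposition w = xyz where |xy| ≤ p and y is nonempty.
The first p characters of w are a's, so xy (and hence y) consists only of a's. Write y = a^k, 1 ≤ k ≤ p.
Pump with i = 2: xy^2z = a^{p+k} b^p has p+k occurrences of a but only p of b. Since k ≥ 1 the counts differ, so xy^2z ∉ L.
Contradiction. Therefore L is not regular.

a^{p+k} b^p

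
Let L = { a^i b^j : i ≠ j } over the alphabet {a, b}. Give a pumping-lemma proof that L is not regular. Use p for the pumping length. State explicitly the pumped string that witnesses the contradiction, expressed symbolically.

a^{p+p!} b^{p+p!}

Assume L is regular; let p be its pumping constant.
Choose w = a^p b^{p+p!}. Since p ≠ p+p!, w ∈ L; and |w| ≥ p.
Write w = xyz as guaranteed by the lemma, with |xy| ≤ p and |y| ≥ 1.
Because |xy| ≤ p and w begins with p copies of a, we have y = a^k with 1 ≤ k ≤ p.
Since 1 ≤ k ≤ p, k divides p!; set t = 1 + p!/k. Then xy^t z has p + (p!/k)·k = p + p! copies of a. Now the a-count equals the b-count, so i ≠ j fails. So xy^t z = a^{p+p!} b^{p+p!} ∉ L.
This is a contradiction; hence L is not regular.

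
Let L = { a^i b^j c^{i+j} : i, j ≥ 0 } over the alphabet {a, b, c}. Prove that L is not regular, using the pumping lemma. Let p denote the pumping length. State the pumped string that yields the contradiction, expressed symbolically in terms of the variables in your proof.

a^{p+k} b^p c^{2p}

Toward a contradiction, assume L is regular with pumping length p.
Take w = a^p b^p c^{2p} ∈ L (with i=j=p, i+j=2p), |w| = 4p ≥ p.
The pumping lemma gives a decomposition w = xyz where |xy| ≤ p and y is nonempty.
The first p characters of w are a's, so xy (and hence y) consists only of a's. Write y = a^k, 1 ≤ k ≤ p.
Consider xy^2z = a^{p+k} b^p c^{2p}. Now the a- and b-counts sum to 2p+k, but the c-count is 2p ≠ 2p+k. So xy^2z ∉ L.
Contradiction. Therefore L is not regular.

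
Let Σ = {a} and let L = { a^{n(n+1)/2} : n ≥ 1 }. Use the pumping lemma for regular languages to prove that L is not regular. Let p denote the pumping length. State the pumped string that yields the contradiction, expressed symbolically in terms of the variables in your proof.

a^{p(p+1)/2+k}

Toward a contradiction, assume L is regular with pumping length p.
Take w = a^{p(p+1)/2} ∈ L with |w| = p(p+1)/2 ≥ p.
Write w = xyz as guaranteed by the lemma, with |xy| ≤ p and y is nonempty.
Then y = a^k for some k with 1 ≤ k ≤ p.
Pump with i = 2: xy^2z = a^{p(p+1)/2+k}. Since 1 ≤ k ≤ p, p(p+1)/2 < p(p+1)/2+k ≤ p(p+1)/2+p < (p+1)(p+2)/2, so p(p+1)/2+k is strictly between consecutive triangular numbers. So xy^2z ∉ L.
This contradicts the pumping lemma, so L is not regular.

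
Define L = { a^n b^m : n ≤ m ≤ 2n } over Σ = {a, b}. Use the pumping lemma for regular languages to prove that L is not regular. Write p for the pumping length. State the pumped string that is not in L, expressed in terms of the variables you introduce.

a^{p+k} b^p

Assume L is regular; let p be its pumping constant.
Take w = a^p b^p ∈ L (since p ≤ p ≤ 2p), with |w| = 2p ≥ p.
By the pumping lemma, w = xyz with |xy| ≤ p and |y| ≥ 1.
Since the first p symbols of w are all a's and |xy| ≤ p, y lies entirely in the leading a-block: y = a^k for some k with 1 ≤ k ≤ p.
Pump with i = 2: xy^2z = a^{p+k} b^p. Now n = p+k > p = m, so the condition n ≤ m fails. Thus xy^2z ∉ L.
Contradiction. Therefore L is not regular.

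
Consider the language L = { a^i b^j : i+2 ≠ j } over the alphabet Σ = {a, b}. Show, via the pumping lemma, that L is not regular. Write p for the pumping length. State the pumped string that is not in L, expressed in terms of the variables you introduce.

Toward a contradiction, assume L is regular with pumping length p.
Choose w = a^p b^{p+p!+2}. Since p ≠ (p+p!+2)-2 = p+p!, w ∈ L; and |w| ≥ p.
By the pumping lemma, w = xyz with |xy| ≤ p and |y| ≥ 1.
Since the first p symbols of w are all a's and |xy| ≤ p, y lies entirely in the leading a-block: y = a^k for some k with 1 ≤ k ≤ p.
Since 1 ≤ k ≤ p, k divides p!; set t = 1 + p!/k. Then xy^t z has p + (p!/k)·k = p + p! copies of a. Now the a-count is p+p! and (b-count)-2 = (p+p!+2)-2 = p+p!, so i+2 ≠ j fails. So xy^t z = a^{p+p!} b^{p+p!+2} ∉ L.
This is a contradiction; hence L is not regular.

a^{p+p!} b^{p+p!+2}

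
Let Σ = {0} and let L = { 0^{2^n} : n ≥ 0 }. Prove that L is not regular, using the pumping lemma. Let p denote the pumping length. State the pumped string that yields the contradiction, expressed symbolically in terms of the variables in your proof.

0^{2^p+k}

Suppose for contradiction that L is regular, and let p be the pumping length.
Take w = 0^{2^p} ∈ L with |w| = 2^p ≥ p.
The pumping lemma gives a decomposition w = xyz where |xy| ≤ p and y is nonempty.
Then y = 0^k for some k with 1 ≤ k ≤ p.
Pump with i = 2: xy^2z = 0^{2^p+k}. Since 1 ≤ k ≤ p < 2^p, we have 2^p < 2^p+k < 2^{p+1}, so 2^p+k is not a power of 2. So xy^2z ∉ L.
This contradicts the pumping lemma, so L is not regular.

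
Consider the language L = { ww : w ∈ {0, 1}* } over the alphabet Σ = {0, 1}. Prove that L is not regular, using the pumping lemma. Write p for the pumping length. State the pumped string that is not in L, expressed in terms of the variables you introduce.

0^{p+k} 1^p 0^p 1^p

Toward a contradiction, assume L is regular with pumping length p.
Take w = 0^p 1^p 0^p 1^p = uu where u = 0^p1^p; then w ∈ L and |w| = 4p ≥ p.
Write w = xyz as guaranteed by the lemma, with |xy| ≤ p and y is nonempty.
The first p characters of w are 0's, so xy (and hence y) consists only of 0's. Write y = 0^k, 1 ≤ k ≤ p.
Pump with i = 2: xy^2z = 0^{p+k} 1^p 0^p 1^p, of length 4p+k. Suppose this equals vv. The string starts with 0 and ends with 1, so v does too; thus the boundary between the two copies of v is a 1→0 transition. There is exactly one such transition, at position 2p+k, so |v| = 2p+k and |vv| = 4p+2k ≠ 4p+k since k ≥ 1. So xy^2z ∉ L.
Contradiction. Therefore L is not regular.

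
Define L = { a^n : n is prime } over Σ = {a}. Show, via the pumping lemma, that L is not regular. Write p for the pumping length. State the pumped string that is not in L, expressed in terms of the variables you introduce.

Assume L is regular. Let p be the pumping length given by the pumping lemma.
Let q be a prime with q ≥ p+2 (infinitely many primes exist), and take w = a^q ∈ L with |w| = q ≥ p.
By the pumping lemma, w = xyz with |xy| ≤ p and |y| ≥ 1.
Then y = a^k for some k with 1 ≤ k ≤ p.
Since 1 ≤ k ≤ p, |xz| = q-k. Pump with i = q+1: |xy^{q+1}z| = (q-k)+(q+1)k = q+qk = q(1+k), which is composite (both factors ≥ 2). So xy^{q+1}z = a^{q(1+k)} ∉ L.
Contradiction. Therefore L is not regular.

a^{q(1+k)}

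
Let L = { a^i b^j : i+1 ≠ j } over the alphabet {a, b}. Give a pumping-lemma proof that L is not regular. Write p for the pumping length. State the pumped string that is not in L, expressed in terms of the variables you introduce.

Toward a contradiction, assume L is regular with pumping length p.
Choose w = a^p b^{p+p!+1}. Since p ≠ (p+p!+1)-1 = p+p!, w ∈ L; and |w| ≥ p.
Write w = xyz as guaranteed by the lemma, with |xy| ≤ p and |y| > 0.
Since the first p symbols of w are all a's and |xy| ≤ p, y lies entirely in the leading a-block: y = a^k for some k with 1 ≤ k ≤ p.
Since 1 ≤ k ≤ p, k divides p!; set t = 1 + p!/k. Then xy^t z has p + (p!/k)·k = p + p! copies of a. Now the a-count is p+p! and (b-count)-1 = (p+p!+1)-1 = p+p!, so i+1 ≠ j fails. So xy^t z = a^{p+p!} b^{p+p!+1} ∉ L.
Contradiction. Therefore L is not regular.

a^{p+p!} b^{p+p!+1}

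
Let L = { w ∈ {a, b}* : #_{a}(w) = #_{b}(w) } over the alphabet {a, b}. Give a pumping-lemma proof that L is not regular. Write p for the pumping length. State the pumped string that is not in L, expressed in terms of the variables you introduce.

Assume L is regular; let p be its pumping constant.
Choose w = a^p b^p ∈ L with |w| = 2p ≥ p.
The pumping lemma gives a decomposition w = xyz where |xy| ≤ p and y is nonempty.
The first p characters of w are a's, so xy (and hence y) consists only of a's. Write y = a^k, 1 ≤ k ≤ p.
Pump with i = 2: xy^2z = a^{p+k} b^p has p+k occurrences of a but only p of b. Since k ≥ 1 the counts differ, so xy^2z ∉ L.
This contradicts the pumping lemma, so L is not regular.

a^{p+k} b^p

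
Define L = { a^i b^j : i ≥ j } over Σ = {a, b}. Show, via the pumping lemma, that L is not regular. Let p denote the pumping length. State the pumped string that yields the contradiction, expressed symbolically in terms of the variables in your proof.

Suppose for contradiction that L is regular, and let p be the pumping length.
Choose w = a^p b^p ∈ L, with |w| = 2p ≥ p.
Write w = xyz as guaranteed by the lemma, with |xy| ≤ p and y is nonempty.
The first p characters of w are a's, so xy (and hence y) consists only of a's. Write y = a^k, 1 ≤ k ≤ p.
Consider xy^0z = xz = a^{p-k} b^p. Since k ≥ 1, the a-count p-k is less than p, so i ≥ j fails; thus xz ∉ L.
Contradiction. Therefore L is not regular.

a^{p-k} b^p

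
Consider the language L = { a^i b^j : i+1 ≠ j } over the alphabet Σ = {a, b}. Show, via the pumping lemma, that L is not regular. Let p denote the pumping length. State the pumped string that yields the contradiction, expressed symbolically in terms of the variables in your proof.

Assume L is regular; let p be its pumping constant.
Choose w = a^p b^{p+p!+1}. Since p ≠ (p+p!+1)-1 = p+p!, w ∈ L; and |w| ≥ p.
Write w = xyz as guaranteed by the lemma, with |xy| ≤ p and y is nonempty.
Since the first p symbols of w are all a's and |xy| ≤ p, y lies entirely in the leading a-block: y = a^k for some k with 1 ≤ k ≤ p.
Since 1 ≤ k ≤ p, k divides p!; set t = 1 + p!/k. Then xy^t z has p + (p!/k)·k = p + p! copies of a. Now the a-count is p+p! and (b-count)-1 = (p+p!+1)-1 = p+p!, so i+1 ≠ j fails. So xy^t z = a^{p+p!} b^{p+p!+1} ∉ L.
This is a contradiction; hence L is not regular.

a^{p+p!} b^{p+p!+1}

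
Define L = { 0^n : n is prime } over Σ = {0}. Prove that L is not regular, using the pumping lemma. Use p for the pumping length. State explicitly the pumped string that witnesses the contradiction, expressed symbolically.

0^{q(1+k)}

Assume L is regular. Let p be the pumping length given by the pumping lemma.
Let q be a prime with q ≥ p+2 (infinitely many primes exist), and take w = 0^q ∈ L with |w| = q ≥ p.
The pumping lemma gives a decomposition w = xyz where |xy| ≤ p and y is nonempty.
Then y = 0^k for some k with 1 ≤ k ≤ p.
Since 1 ≤ k ≤ p, |xz| = q-k. Pump with i = q+1: |xy^{q+1}z| = (q-k)+(q+1)k = q+qk = q(1+k), which is composite (both factors ≥ 2). So xy^{q+1}z = 0^{q(1+k)} ∉ L.
Contradiction. Therefore L is not regular.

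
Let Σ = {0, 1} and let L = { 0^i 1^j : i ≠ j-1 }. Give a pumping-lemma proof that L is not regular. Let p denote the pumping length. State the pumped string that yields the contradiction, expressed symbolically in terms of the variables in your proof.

Assume L is regular; let p be its pumping constant.
Choose w = 0^p 1^{p+p!+1}. Since p ≠ (p+p!+1)-1 = p+p!, w ∈ L; and |w| ≥ p.
Write w = xyz as guaranteed by the lemma, with |xy| ≤ p and |y| > 0.
Since the first p symbols of w are all 0's and |xy| ≤ p, y lies entirely in the leading 0-block: y = 0^k for some k with 1 ≤ k ≤ p.
Since 1 ≤ k ≤ p, k divides p!; set t = 1 + p!/k. Then xy^t z has p + (p!/k)·k = p + p! copies of 0. Now the 0-count is p+p! and (1-count)-1 = (p+p!+1)-1 = p+p!, so i ≠ j-1 fails. So xy^t z = 0^{p+p!} 1^{p+p!+1} ∉ L.
This is a contradiction; hence L is not regular.

0^{p+p!} 1^{p+p!+1}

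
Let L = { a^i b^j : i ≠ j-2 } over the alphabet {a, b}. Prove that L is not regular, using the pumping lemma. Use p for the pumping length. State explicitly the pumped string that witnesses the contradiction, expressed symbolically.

a^{p+p!} b^{p+p!+2}

Assume L is regular. Let p be the pumping length given by the pumping lemma.
Choose w = a^p b^{p+p!+2}. Since p ≠ (p+p!+2)-2 = p+p!, w ∈ L; and |w| ≥ p.
Write w = xyz as guaranteed by the lemma, with |xy| ≤ p and |y| > 0.
Because |xy| ≤ p and w begins with p copies of a, we have y = a^k with 1 ≤ k ≤ p.
Since 1 ≤ k ≤ p, k divides p!; set t = 1 + p!/k. Then xy^t z has p + (p!/k)·k = p + p! copies of a. Now the a-count is p+p! and (b-count)-2 = (p+p!+2)-2 = p+p!, so i ≠ j-2 fails. So xy^t z = a^{p+p!} b^{p+p!+2} ∉ L.
Contradiction. Therefore L is not regular.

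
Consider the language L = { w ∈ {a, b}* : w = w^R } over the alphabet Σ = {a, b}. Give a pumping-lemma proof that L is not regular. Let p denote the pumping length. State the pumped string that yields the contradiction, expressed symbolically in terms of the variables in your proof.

a^{p+k} b a^p

Assume L is regular. Let p be the pumping length given by the pumping lemma.
Take w = a^p b a^p, a palindrome of length 2p+1 ≥ p.
Write w = xyz as guaranteed by the lemma, with |xy| ≤ p and |y| > 0.
The first p characters of w are a's, so xy (and hence y) consists only of a's. Write y = a^k, 1 ≤ k ≤ p.
Pump with i = 2: xy^2z = a^{p+k} b a^p. Its reverse is a^p b a^{p+k}, which differs from xy^2z since k ≥ 1. So xy^2z is not a palindrome and xy^2z ∉ L.
This is a contradiction; hence L is not regular.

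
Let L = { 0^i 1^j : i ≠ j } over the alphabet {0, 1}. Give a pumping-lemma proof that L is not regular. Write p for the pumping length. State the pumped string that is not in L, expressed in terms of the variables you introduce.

0^{p+p!} 1^{p+p!}

Assume L is regular. Let p be the pumping length given by the pumping lemma.
Choose w = 0^p 1^{p+p!}. Since p ≠ p+p!, w ∈ L; and |w| ≥ p.
By the pumping lemma, w = xyz with |xy| ≤ p and y is nonempty.
The first p characters of w are 0's, so xy (and hence y) consists only of 0's. Write y = 0^k, 1 ≤ k ≤ p.
Since 1 ≤ k ≤ p, k divides p!; set t = 1 + p!/k. Then xy^t z has p + (p!/k)·k = p + p! copies of 0. Now the 0-count equals the 1-count, so i ≠ j fails. So xy^t z = 0^{p+p!} 1^{p+p!} ∉ L.
This is a contradiction; hence L is not regular.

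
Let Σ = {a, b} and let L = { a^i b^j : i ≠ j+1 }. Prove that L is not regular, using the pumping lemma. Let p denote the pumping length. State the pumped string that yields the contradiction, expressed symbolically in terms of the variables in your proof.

Suppose for contradiction that L is regular, and let p be the pumping length.
Choose w = a^p b^{p+p!-1}. Since p ≠ (p+p!-1)+1 = p+p!, w ∈ L; and |w| ≥ p.
Write w = xyz as guaranteed by the lemma, with |xy| ≤ p and y is nonempty.
Because |xy| ≤ p and w begins with p copies of a, we have y = a^k with 1 ≤ k ≤ p.
Since 1 ≤ k ≤ p, k divides p!; set t = 1 + p!/k. Then xy^t z has p + (p!/k)·k = p + p! copies of a. Now the a-count is p+p! and (b-count)+1 = (p+p!-1)+1 = p+p!, so i ≠ j+1 fails. So xy^t z = a^{p+p!} b^{p+p!-1} ∉ L.
This is a contradiction; hence L is not regular.

a^{p+p!} b^{p+p!-1}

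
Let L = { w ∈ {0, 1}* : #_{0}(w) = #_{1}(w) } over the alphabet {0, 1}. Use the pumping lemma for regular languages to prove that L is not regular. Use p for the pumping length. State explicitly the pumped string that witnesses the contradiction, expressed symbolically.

0^{p+k} 1^p

Suppose for contradiction that L is regular, and let p be the pumping length.
Choose w = 0^p 1^p ∈ L with |w| = 2p ≥ p.
By the pumping lemma, w = xyz with |xy| ≤ p and |y| > 0.
Because |xy| ≤ p and w begins with p copies of 0, we have y = 0^k with 1 ≤ k ≤ p.
Pump with i = 2: xy^2z = 0^{p+k} 1^p has p+k occurrences of 0 but only p of 1. Since k ≥ 1 the counts differ, so xy^2z ∉ L.
This contradicts the pumping lemma, so L is not regular.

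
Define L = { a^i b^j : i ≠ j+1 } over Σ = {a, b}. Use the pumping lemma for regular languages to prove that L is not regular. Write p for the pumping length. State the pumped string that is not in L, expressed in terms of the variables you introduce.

a^{p+p!} b^{p+p!-1}

Assume L is regular. Let p be the pumping length given by the pumping lemma.
Choose w = a^p b^{p+p!-1}. Since p ≠ (p+p!-1)+1 = p+p!, w ∈ L; and |w| ≥ p.
By the pumping lemma, w = xyz with |xy| ≤ p and |y| ≥ 1.
Since the first p symbols of w are all a's and |xy| ≤ p, y lies entirely in the leading a-block: y = a^k for some k with 1 ≤ k ≤ p.
Since 1 ≤ k ≤ p, k divides p!; set t = 1 + p!/k. Then xy^t z has p + (p!/k)·k = p + p! copies of a. Now the a-count is p+p! and (b-count)+1 = (p+p!-1)+1 = p+p!, so i ≠ j+1 fails. So xy^t z = a^{p+p!} b^{p+p!-1} ∉ L.
This is a contradiction; hence L is not regular.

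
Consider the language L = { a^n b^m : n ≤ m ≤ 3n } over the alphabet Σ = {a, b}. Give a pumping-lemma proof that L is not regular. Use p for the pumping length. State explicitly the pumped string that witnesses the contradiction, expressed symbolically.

Assume L is regular; let p be its pumping constant.
Take w = a^p b^p ∈ L (since p ≤ p ≤ 3p), with |w| = 2p ≥ p.
By the pumping lemma, w = xyz with |xy| ≤ p and |y| > 0.
The first p characters of w are a's, so xy (and hence y) consists only of a's. Write y = a^k, 1 ≤ k ≤ p.
Pump with i = 2: xy^2z = a^{p+k} b^p. Now n = p+k > p = m, so the condition n ≤ m fails. Thus xy^2z ∉ L.
This contradicts the pumping lemma, so L is not regular.

a^{p+k} b^p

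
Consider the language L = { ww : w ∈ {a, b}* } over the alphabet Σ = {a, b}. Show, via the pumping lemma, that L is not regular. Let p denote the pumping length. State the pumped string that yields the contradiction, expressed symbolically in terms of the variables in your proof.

a^{p+k} b^p a^p b^p

Suppose for contradiction that L is regular, and let p be the pumping length.
Take w = a^p b^p a^p b^p = uu where u = a^pb^p; then w ∈ L and |w| = 4p ≥ p.
By the pumping lemma, w = xyz with |xy| ≤ p and y is nonempty.
The first p characters of w are a's, so xy (and hence y) consists only of a's. Write y = a^k, 1 ≤ k ≤ p.
Pump with i = 2: xy^2z = a^{p+k} b^p a^p b^p, of length 4p+k. Suppose this equals vv. The string starts with a and ends with b, so v does too; thus the boundary between the two copies of v is a b→a transition. There is exactly one such transition, at position 2p+k, so |v| = 2p+k and |vv| = 4p+2k ≠ 4p+k since k ≥ 1. So xy^2z ∉ L.
This is a contradiction; hence L is not regular.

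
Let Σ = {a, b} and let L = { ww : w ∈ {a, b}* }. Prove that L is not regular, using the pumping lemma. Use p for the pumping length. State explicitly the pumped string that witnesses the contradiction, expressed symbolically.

Assume L is regular. Let p be the pumping length given by the pumping lemma.
Take w = a^p b^p a^p b^p = uu where u = a^pb^p; then w ∈ L and |w| = 4p ≥ p.
By the pumping lemma, w = xyz with |xy| ≤ p and y is nonempty.
Because |xy| ≤ p and w begins with p copies of a, we have y = a^k with 1 ≤ k ≤ p.
Pump with i = 2: xy^2z = a^{p+k} b^p a^p b^p, of length 4p+k. Suppose this equals vv. The string starts with a and ends with b, so v does too; thus the boundary between the two copies of v is a b→a transition. There is exactly one such transition, at position 2p+k, so |v| = 2p+k and |vv| = 4p+2k ≠ 4p+k since k ≥ 1. So xy^2z ∉ L.
This contradicts the pumping lemma, so L is not regular.

a^{p+k} b^p a^p b^p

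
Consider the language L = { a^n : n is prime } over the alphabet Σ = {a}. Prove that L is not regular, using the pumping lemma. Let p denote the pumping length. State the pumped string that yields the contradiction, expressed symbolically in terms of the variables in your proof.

a^{q(1+k)}

Suppose for contradiction that L is regular, and let p be the pumping length.
Let q be a prime with q ≥ p+2 (infinitely many primes exist), and take w = a^q ∈ L with |w| = q ≥ p.
By the pumping lemma, w = xyz with |xy| ≤ p and |y| > 0.
Then y = a^k for some k with 1 ≤ k ≤ p.
Since 1 ≤ k ≤ p, |xz| = q-k. Pump with i = q+1: |xy^{q+1}z| = (q-k)+(q+1)k = q+qk = q(1+k), which is composite (both factors ≥ 2). So xy^{q+1}z = a^{q(1+k)} ∉ L.
Contradiction. Therefore L is not regular.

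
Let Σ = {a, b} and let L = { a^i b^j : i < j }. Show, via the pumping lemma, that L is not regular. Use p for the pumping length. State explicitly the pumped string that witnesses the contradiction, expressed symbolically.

a^{p+k} b^{p+1}

Toward a contradiction, assume L is regular with pumping length p.
Choose w = a^p b^{p+1} ∈ L, with |w| = 2p+1 ≥ p.
By the pumping lemma, w = xyz with |xy| ≤ p and y is nonempty.
Since the first p symbols of w are all a's and |xy| ≤ p, y lies entirely in the leading a-block: y = a^k for some k with 1 ≤ k ≤ p.
Consider xy^2z = a^{p+k} b^{p+1}. Since k ≥ 1, the a-count p+k is at least p+1, so i < j fails; thus xy^2z ∉ L.
This contradicts the pumping lemma, so L is not regular.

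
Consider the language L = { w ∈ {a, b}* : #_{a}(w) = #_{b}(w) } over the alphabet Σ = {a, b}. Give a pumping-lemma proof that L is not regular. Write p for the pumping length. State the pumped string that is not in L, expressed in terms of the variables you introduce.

Suppose for contradiction that L is regular, and let p be the pumping length.
Choose w = a^p b^p ∈ L with |w| = 2p ≥ p.
Write w = xyz as guaranteed by the lemma, with |xy| ≤ p and y is nonempty.
The first p characters of w are a's, so xy (and hence y) consists only of a's. Write y = a^k, 1 ≤ k ≤ p.
Pump with i = 2: xy^2z = a^{p+k} b^p has p+k occurrences of a but only p of b. Since k ≥ 1 the counts differ, so xy^2z ∉ L.
This is a contradiction; hence L is not regular.

a^{p+k} b^p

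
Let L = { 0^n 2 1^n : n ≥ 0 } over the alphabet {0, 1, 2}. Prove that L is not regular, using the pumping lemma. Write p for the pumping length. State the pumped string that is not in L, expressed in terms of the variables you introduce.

0^{p+k} 2 1^p

Toward a contradiction, assume L is regular with pumping length p.
Take w = 0^p 2 1^p ∈ L with |w| = 2p+1 ≥ p.
By the pumping lemma, w = xyz with |xy| ≤ p and |y| > 0.
Because |xy| ≤ p and w begins with p copies of 0, we have y = 0^k with 1 ≤ k ≤ p.
Pump with i = 2: xy^2z = 0^{p+k} 2 1^p, which would require p+k = p. But k ≥ 1, so xy^2z ∉ L.
This is a contradiction; hence L is not regular.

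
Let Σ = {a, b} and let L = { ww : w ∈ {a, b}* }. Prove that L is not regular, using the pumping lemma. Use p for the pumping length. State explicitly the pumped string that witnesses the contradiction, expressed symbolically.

Assume L is regular. Let p be the pumping length given by the pumping lemma.
Take w = a^p b^p a^p b^p = uu where u = a^pb^p; then w ∈ L and |w| = 4p ≥ p.
The pumping lemma gives a decomposition w = xyz where |xy| ≤ p and y is nonempty.
Since the first p symbols of w are all a's and |xy| ≤ p, y lies entirely in the leading a-block: y = a^k for some k with 1 ≤ k ≤ p.
Pump with i = 2: xy^2z = a^{p+k} b^p a^p b^p, of length 4p+k. Suppose this equals vv. The string starts with a and ends with b, so v does too; thus the boundary between the two copies of v is a b→a transition. There is exactly one such transition, at position 2p+k, so |v| = 2p+k and |vv| = 4p+2k ≠ 4p+k since k ≥ 1. So xy^2z ∉ L.
This is a contradiction; hence L is not regular.

a^{p+k} b^p a^p b^p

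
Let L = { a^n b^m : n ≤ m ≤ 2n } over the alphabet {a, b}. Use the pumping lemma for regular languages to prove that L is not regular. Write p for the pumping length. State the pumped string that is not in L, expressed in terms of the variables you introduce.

a^{p+k} b^p

Toward a contradiction, assume L is regular with pumping length p.
Take w = a^p b^p ∈ L (since p ≤ p ≤ 2p), with |w| = 2p ≥ p.
The pumping lemma gives a decomposition w = xyz where |xy| ≤ p and |y| ≥ 1.
Since the first p symbols of w are all a's and |xy| ≤ p, y lies entirely in the leading a-block: y = a^k for some k with 1 ≤ k ≤ p.
Pump with i = 2: xy^2z = a^{p+k} b^p. Now n = p+k > p = m, so the condition n ≤ m fails. Thus xy^2z ∉ L.
Contradiction. Therefore L is not regular.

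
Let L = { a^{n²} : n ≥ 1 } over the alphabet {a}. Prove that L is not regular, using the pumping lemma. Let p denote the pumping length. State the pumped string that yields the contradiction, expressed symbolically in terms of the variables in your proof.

a^{p²+k}

Toward a contradiction, assume L is regular with pumping length p.
Take w = a^{p²} ∈ L with |w| = p² ≥ p.
The pumping lemma gives a decomposition w = xyz where |xy| ≤ p and |y| > 0.
Then y = a^k for some k with 1 ≤ k ≤ p.
Pump with i = 2: xy^2z = a^{p²+k}. Since 1 ≤ k ≤ p, p² < p²+k ≤ p²+p < (p+1)², so p²+k lies strictly between consecutive squares and is not a perfect square. So xy^2z ∉ L.
This contradicts the pumping lemma, so L is not regular.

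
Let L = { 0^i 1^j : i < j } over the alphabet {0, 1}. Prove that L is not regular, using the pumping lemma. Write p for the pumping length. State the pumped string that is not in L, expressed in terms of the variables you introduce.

0^{p+k} 1^{p+1}

Toward a contradiction, assume L is regular with pumping length p.
Choose w = 0^p 1^{p+1} ∈ L, with |w| = 2p+1 ≥ p.
Write w = xyz as guaranteed by the lemma, with |xy| ≤ p and |y| > 0.
Since the first p symbols of w are all 0's and |xy| ≤ p, y lies entirely in the leading 0-block: y = 0^k for some k with 1 ≤ k ≤ p.
Consider xy^2z = 0^{p+k} 1^{p+1}. Since k ≥ 1, the 0-count p+k is at least p+1, so i < j fails; thus xy^2z ∉ L.
This contradicts the pumping lemma, so L is not regular.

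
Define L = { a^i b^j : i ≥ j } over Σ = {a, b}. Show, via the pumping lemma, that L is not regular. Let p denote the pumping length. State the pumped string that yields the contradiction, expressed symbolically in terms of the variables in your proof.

Toward a contradiction, assume L is regular with pumping length p.
Choose w = a^p b^p ∈ L, with |w| = 2p ≥ p.
The pumping lemma gives a decomposition w = xyz where |xy| ≤ p and |y| > 0.
Because |xy| ≤ p and w begins with p copies of a, we have y = a^k with 1 ≤ k ≤ p.
Consider xy^0z = xz = a^{p-k} b^p. Since k ≥ 1, the a-count p-k is less than p, so i ≥ j fails; thus xz ∉ L.
This contradicts the pumping lemma, so L is not regular.

a^{p-k} b^p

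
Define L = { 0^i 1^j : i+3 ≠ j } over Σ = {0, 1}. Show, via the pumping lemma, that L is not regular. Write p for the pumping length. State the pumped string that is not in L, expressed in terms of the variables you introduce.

0^{p+p!} 1^{p+p!+3}

Suppose for contradiction that L is regular, and let p be the pumping length.
Choose w = 0^p 1^{p+p!+3}. Since p ≠ (p+p!+3)-3 = p+p!, w ∈ L; and |w| ≥ p.
The pumping lemma gives a decomposition w = xyz where |xy| ≤ p and y is nonempty.
The first p characters of w are 0's, so xy (and hence y) consists only of 0's. Write y = 0^k, 1 ≤ k ≤ p.
Since 1 ≤ k ≤ p, k divides p!; set t = 1 + p!/k. Then xy^t z has p + (p!/k)·k = p + p! copies of 0. Now the 0-count is p+p! and (1-count)-3 = (p+p!+3)-3 = p+p!, so i+3 ≠ j fails. So xy^t z = 0^{p+p!} 1^{p+p!+3} ∉ L.
This contradicts the pumping lemma, so L is not regular.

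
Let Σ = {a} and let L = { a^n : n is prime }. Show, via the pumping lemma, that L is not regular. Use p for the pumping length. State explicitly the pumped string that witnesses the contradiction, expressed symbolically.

Suppose for contradiction that L is regular, and let p be the pumping length.
Let q be a prime with q ≥ p+2 (infinitely many primes exist), and take w = a^q ∈ L with |w| = q ≥ p.
The pumping lemma gives a decomposition w = xyz where |xy| ≤ p and |y| ≥ 1.
Then y = a^k for some k with 1 ≤ k ≤ p.
Since 1 ≤ k ≤ p, |xz| = q-k. Pump with i = q+1: |xy^{q+1}z| = (q-k)+(q+1)k = q+qk = q(1+k), which is composite (both factors ≥ 2). So xy^{q+1}z = a^{q(1+k)} ∉ L.
Contradiction. Therefore L is not regular.

a^{q(1+k)}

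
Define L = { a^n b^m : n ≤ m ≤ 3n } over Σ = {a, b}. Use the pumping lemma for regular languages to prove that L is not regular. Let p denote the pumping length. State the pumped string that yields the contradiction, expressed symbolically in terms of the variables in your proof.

a^{p+k} b^p

Toward a contradiction, assume L is regular with pumping length p.
Take w = a^p b^p ∈ L (since p ≤ p ≤ 3p), with |w| = 2p ≥ p.
By the pumping lemma, w = xyz with |xy| ≤ p and y is nonempty.
The first p characters of w are a's, so xy (and hence y) consists only of a's. Write y = a^k, 1 ≤ k ≤ p.
Pump with i = 2: xy^2z = a^{p+k} b^p. Now n = p+k > p = m, so the condition n ≤ m fails. Thus xy^2z ∉ L.
Contradiction. Therefore L is not regular.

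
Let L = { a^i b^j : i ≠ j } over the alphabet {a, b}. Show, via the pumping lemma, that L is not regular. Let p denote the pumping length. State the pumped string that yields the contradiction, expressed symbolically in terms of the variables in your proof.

a^{p+p!} b^{p+p!}

Suppose for contradiction that L is regular, and let p be the pumping length.
Choose w = a^p b^{p+p!}. Since p ≠ p+p!, w ∈ L; and |w| ≥ p.
The pumping lemma gives a decomposition w = xyz where |xy| ≤ p and |y| ≥ 1.
The first p characters of w are a's, so xy (and hence y) consists only of a's. Write y = a^k, 1 ≤ k ≤ p.
Since 1 ≤ k ≤ p, k divides p!; set t = 1 + p!/k. Then xy^t z has p + (p!/k)·k = p + p! copies of a. Now the a-count equals the b-count, so i ≠ j fails. So xy^t z = a^{p+p!} b^{p+p!} ∉ L.
Contradiction. Therefore L is not regular.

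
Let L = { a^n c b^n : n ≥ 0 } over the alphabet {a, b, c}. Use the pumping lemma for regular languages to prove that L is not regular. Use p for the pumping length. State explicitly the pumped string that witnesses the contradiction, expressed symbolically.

Suppose for contradiction that L is regular, and let p be the pumping length.
Take w = a^p c b^p ∈ L with |w| = 2p+1 ≥ p.
Write w = xyz as guaranteed by the lemma, with |xy| ≤ p and |y| > 0.
Because |xy| ≤ p and w begins with p copies of a, we have y = a^k with 1 ≤ k ≤ p.
Pump with i = 2: xy^2z = a^{p+k} c b^p, which would require p+k = p. But k ≥ 1, so xy^2z ∉ L.
Contradiction. Therefore L is not regular.

a^{p+k} c b^p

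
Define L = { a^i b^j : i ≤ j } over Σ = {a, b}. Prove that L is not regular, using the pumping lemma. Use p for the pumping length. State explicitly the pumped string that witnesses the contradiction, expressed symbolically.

Assume L is regular; let p be its pumping constant.
Choose w = a^p b^p ∈ L, with |w| = 2p ≥ p.
Write w = xyz as guaranteed by the lemma, with |xy| ≤ p and y is nonempty.
Because |xy| ≤ p and w begins with p copies of a, we have y = a^k with 1 ≤ k ≤ p.
Consider xy^2z = a^{p+k} b^p. Since k ≥ 1, the a-count p+k exceeds the b-count p, so i ≤ j fails; thus xy^2z ∉ L.
This contradicts the pumping lemma, so L is not regular.

a^{p+k} b^p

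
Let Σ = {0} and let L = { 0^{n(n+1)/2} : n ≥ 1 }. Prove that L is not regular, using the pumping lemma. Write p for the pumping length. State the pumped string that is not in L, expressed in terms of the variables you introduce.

Assume L is regular; let p be its pumping constant.
Take w = 0^{p(p+1)/2} ∈ L with |w| = p(p+1)/2 ≥ p.
By the pumping lemma, w = xyz with |xy| ≤ p and y is nonempty.
Then y = 0^k for some k with 1 ≤ k ≤ p.
Pump with i = 2: xy^2z = 0^{p(p+1)/2+k}. Since 1 ≤ k ≤ p, p(p+1)/2 < p(p+1)/2+k ≤ p(p+1)/2+p < (p+1)(p+2)/2, so p(p+1)/2+k is strictly between consecutive triangular numbers. So xy^2z ∉ L.
This contradicts the pumping lemma, so L is not regular.

0^{p(p+1)/2+k}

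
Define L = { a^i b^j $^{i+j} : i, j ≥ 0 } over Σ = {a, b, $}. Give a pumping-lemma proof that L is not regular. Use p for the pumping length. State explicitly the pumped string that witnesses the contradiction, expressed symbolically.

a^{p+k} b^p $^{2p}

Assume L is regular. Let p be the pumping length given by the pumping lemma.
Take w = a^p b^p $^{2p} ∈ L (with i=j=p, i+j=2p), |w| = 4p ≥ p.
By the pumping lemma, w = xyz with |xy| ≤ p and |y| > 0.
The first p characters of w are a's, so xy (and hence y) consists only of a's. Write y = a^k, 1 ≤ k ≤ p.
Consider xy^2z = a^{p+k} b^p $^{2p}. Now the a- and b-counts sum to 2p+k, but the $-count is 2p ≠ 2p+k. So xy^2z ∉ L.
Contradiction. Therefore L is not regular.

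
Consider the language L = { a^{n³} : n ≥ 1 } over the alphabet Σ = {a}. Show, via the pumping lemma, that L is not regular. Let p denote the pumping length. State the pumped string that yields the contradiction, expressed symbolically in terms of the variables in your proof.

a^{p³+k}

Suppose for contradiction that L is regular, and let p be the pumping length.
Take w = a^{p³} ∈ L with |w| = p³ ≥ p.
By the pumping lemma, w = xyz with |xy| ≤ p and y is nonempty.
Then y = a^k for some k with 1 ≤ k ≤ p.
Pump with i = 2: xy^2z = a^{p³+k}. Since 1 ≤ k ≤ p, p³ < p³+k ≤ p³+p < p³+3p²+3p+1 = (p+1)³, so p³+k is not a perfect cube. So xy^2z ∉ L.
This contradicts the pumping lemma, so L is not regular.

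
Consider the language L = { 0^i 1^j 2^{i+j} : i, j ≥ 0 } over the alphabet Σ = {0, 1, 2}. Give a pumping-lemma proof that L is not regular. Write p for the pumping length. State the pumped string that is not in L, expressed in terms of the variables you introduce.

0^{p+k} 1^p 2^{2p}

Toward a contradiction, assume L is regular with pumping length p.
Take w = 0^p 1^p 2^{2p} ∈ L (with i=j=p, i+j=2p), |w| = 4p ≥ p.
By the pumping lemma, w = xyz with |xy| ≤ p and |y| > 0.
Because |xy| ≤ p and w begins with p copies of 0, we have y = 0^k with 1 ≤ k ≤ p.
Consider xy^2z = 0^{p+k} 1^p 2^{2p}. Now the 0- and 1-counts sum to 2p+k, but the 2-count is 2p ≠ 2p+k. So xy^2z ∉ L.
This is a contradiction; hence L is not regular.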